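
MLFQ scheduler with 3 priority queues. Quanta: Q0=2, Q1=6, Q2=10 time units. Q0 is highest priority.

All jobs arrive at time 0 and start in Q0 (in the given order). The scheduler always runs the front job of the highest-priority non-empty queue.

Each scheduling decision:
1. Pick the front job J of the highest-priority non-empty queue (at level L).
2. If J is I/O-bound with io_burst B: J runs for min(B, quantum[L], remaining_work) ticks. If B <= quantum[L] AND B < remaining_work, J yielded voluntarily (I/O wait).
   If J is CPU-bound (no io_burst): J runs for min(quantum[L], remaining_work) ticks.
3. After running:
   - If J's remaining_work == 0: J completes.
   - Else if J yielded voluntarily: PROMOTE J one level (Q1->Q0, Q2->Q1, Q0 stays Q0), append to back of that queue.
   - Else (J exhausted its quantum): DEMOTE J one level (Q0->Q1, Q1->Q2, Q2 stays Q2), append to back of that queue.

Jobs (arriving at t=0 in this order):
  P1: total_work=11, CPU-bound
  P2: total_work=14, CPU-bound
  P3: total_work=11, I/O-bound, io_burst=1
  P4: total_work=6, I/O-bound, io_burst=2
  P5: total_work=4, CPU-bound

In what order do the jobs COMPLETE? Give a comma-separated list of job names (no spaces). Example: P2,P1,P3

Answer: P4,P3,P5,P1,P2

Derivation:
t=0-2: P1@Q0 runs 2, rem=9, quantum used, demote→Q1. Q0=[P2,P3,P4,P5] Q1=[P1] Q2=[]
t=2-4: P2@Q0 runs 2, rem=12, quantum used, demote→Q1. Q0=[P3,P4,P5] Q1=[P1,P2] Q2=[]
t=4-5: P3@Q0 runs 1, rem=10, I/O yield, promote→Q0. Q0=[P4,P5,P3] Q1=[P1,P2] Q2=[]
t=5-7: P4@Q0 runs 2, rem=4, I/O yield, promote→Q0. Q0=[P5,P3,P4] Q1=[P1,P2] Q2=[]
t=7-9: P5@Q0 runs 2, rem=2, quantum used, demote→Q1. Q0=[P3,P4] Q1=[P1,P2,P5] Q2=[]
t=9-10: P3@Q0 runs 1, rem=9, I/O yield, promote→Q0. Q0=[P4,P3] Q1=[P1,P2,P5] Q2=[]
t=10-12: P4@Q0 runs 2, rem=2, I/O yield, promote→Q0. Q0=[P3,P4] Q1=[P1,P2,P5] Q2=[]
t=12-13: P3@Q0 runs 1, rem=8, I/O yield, promote→Q0. Q0=[P4,P3] Q1=[P1,P2,P5] Q2=[]
t=13-15: P4@Q0 runs 2, rem=0, completes. Q0=[P3] Q1=[P1,P2,P5] Q2=[]
t=15-16: P3@Q0 runs 1, rem=7, I/O yield, promote→Q0. Q0=[P3] Q1=[P1,P2,P5] Q2=[]
t=16-17: P3@Q0 runs 1, rem=6, I/O yield, promote→Q0. Q0=[P3] Q1=[P1,P2,P5] Q2=[]
t=17-18: P3@Q0 runs 1, rem=5, I/O yield, promote→Q0. Q0=[P3] Q1=[P1,P2,P5] Q2=[]
t=18-19: P3@Q0 runs 1, rem=4, I/O yield, promote→Q0. Q0=[P3] Q1=[P1,P2,P5] Q2=[]
t=19-20: P3@Q0 runs 1, rem=3, I/O yield, promote→Q0. Q0=[P3] Q1=[P1,P2,P5] Q2=[]
t=20-21: P3@Q0 runs 1, rem=2, I/O yield, promote→Q0. Q0=[P3] Q1=[P1,P2,P5] Q2=[]
t=21-22: P3@Q0 runs 1, rem=1, I/O yield, promote→Q0. Q0=[P3] Q1=[P1,P2,P5] Q2=[]
t=22-23: P3@Q0 runs 1, rem=0, completes. Q0=[] Q1=[P1,P2,P5] Q2=[]
t=23-29: P1@Q1 runs 6, rem=3, quantum used, demote→Q2. Q0=[] Q1=[P2,P5] Q2=[P1]
t=29-35: P2@Q1 runs 6, rem=6, quantum used, demote→Q2. Q0=[] Q1=[P5] Q2=[P1,P2]
t=35-37: P5@Q1 runs 2, rem=0, completes. Q0=[] Q1=[] Q2=[P1,P2]
t=37-40: P1@Q2 runs 3, rem=0, completes. Q0=[] Q1=[] Q2=[P2]
t=40-46: P2@Q2 runs 6, rem=0, completes. Q0=[] Q1=[] Q2=[]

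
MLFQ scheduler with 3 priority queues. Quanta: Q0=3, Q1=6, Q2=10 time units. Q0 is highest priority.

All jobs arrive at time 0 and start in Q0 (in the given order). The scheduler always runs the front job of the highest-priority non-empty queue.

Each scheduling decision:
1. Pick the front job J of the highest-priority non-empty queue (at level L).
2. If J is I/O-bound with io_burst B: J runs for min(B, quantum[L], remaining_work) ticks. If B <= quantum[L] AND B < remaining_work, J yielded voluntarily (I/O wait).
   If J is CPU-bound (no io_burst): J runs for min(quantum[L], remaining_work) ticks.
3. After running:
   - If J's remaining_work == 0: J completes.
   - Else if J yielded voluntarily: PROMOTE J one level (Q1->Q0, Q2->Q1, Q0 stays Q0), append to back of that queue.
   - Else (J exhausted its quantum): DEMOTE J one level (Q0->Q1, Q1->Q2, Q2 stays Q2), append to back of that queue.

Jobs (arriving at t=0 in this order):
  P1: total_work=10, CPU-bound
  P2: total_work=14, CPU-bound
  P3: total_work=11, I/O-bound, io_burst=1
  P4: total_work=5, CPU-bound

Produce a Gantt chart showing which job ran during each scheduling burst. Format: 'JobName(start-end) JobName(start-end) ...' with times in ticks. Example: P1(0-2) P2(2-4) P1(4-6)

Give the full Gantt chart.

t=0-3: P1@Q0 runs 3, rem=7, quantum used, demote→Q1. Q0=[P2,P3,P4] Q1=[P1] Q2=[]
t=3-6: P2@Q0 runs 3, rem=11, quantum used, demote→Q1. Q0=[P3,P4] Q1=[P1,P2] Q2=[]
t=6-7: P3@Q0 runs 1, rem=10, I/O yield, promote→Q0. Q0=[P4,P3] Q1=[P1,P2] Q2=[]
t=7-10: P4@Q0 runs 3, rem=2, quantum used, demote→Q1. Q0=[P3] Q1=[P1,P2,P4] Q2=[]
t=10-11: P3@Q0 runs 1, rem=9, I/O yield, promote→Q0. Q0=[P3] Q1=[P1,P2,P4] Q2=[]
t=11-12: P3@Q0 runs 1, rem=8, I/O yield, promote→Q0. Q0=[P3] Q1=[P1,P2,P4] Q2=[]
t=12-13: P3@Q0 runs 1, rem=7, I/O yield, promote→Q0. Q0=[P3] Q1=[P1,P2,P4] Q2=[]
t=13-14: P3@Q0 runs 1, rem=6, I/O yield, promote→Q0. Q0=[P3] Q1=[P1,P2,P4] Q2=[]
t=14-15: P3@Q0 runs 1, rem=5, I/O yield, promote→Q0. Q0=[P3] Q1=[P1,P2,P4] Q2=[]
t=15-16: P3@Q0 runs 1, rem=4, I/O yield, promote→Q0. Q0=[P3] Q1=[P1,P2,P4] Q2=[]
t=16-17: P3@Q0 runs 1, rem=3, I/O yield, promote→Q0. Q0=[P3] Q1=[P1,P2,P4] Q2=[]
t=17-18: P3@Q0 runs 1, rem=2, I/O yield, promote→Q0. Q0=[P3] Q1=[P1,P2,P4] Q2=[]
t=18-19: P3@Q0 runs 1, rem=1, I/O yield, promote→Q0. Q0=[P3] Q1=[P1,P2,P4] Q2=[]
t=19-20: P3@Q0 runs 1, rem=0, completes. Q0=[] Q1=[P1,P2,P4] Q2=[]
t=20-26: P1@Q1 runs 6, rem=1, quantum used, demote→Q2. Q0=[] Q1=[P2,P4] Q2=[P1]
t=26-32: P2@Q1 runs 6, rem=5, quantum used, demote→Q2. Q0=[] Q1=[P4] Q2=[P1,P2]
t=32-34: P4@Q1 runs 2, rem=0, completes. Q0=[] Q1=[] Q2=[P1,P2]
t=34-35: P1@Q2 runs 1, rem=0, completes. Q0=[] Q1=[] Q2=[P2]
t=35-40: P2@Q2 runs 5, rem=0, completes. Q0=[] Q1=[] Q2=[]

Answer: P1(0-3) P2(3-6) P3(6-7) P4(7-10) P3(10-11) P3(11-12) P3(12-13) P3(13-14) P3(14-15) P3(15-16) P3(16-17) P3(17-18) P3(18-19) P3(19-20) P1(20-26) P2(26-32) P4(32-34) P1(34-35) P2(35-40)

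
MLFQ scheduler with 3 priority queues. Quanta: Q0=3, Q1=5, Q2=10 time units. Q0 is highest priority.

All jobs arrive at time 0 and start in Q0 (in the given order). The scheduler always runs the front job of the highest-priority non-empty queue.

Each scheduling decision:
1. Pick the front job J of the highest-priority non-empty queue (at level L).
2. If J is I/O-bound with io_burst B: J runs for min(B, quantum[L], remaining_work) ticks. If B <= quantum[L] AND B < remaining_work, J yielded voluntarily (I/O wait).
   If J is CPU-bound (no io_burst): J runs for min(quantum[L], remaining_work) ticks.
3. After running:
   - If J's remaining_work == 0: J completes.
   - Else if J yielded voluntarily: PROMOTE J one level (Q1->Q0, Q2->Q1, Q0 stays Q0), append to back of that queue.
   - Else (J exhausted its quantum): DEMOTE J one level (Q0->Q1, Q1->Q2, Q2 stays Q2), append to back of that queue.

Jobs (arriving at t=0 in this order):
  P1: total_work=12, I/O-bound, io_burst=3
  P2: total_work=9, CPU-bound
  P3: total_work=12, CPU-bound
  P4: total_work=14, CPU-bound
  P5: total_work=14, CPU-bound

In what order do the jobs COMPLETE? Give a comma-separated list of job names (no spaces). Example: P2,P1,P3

Answer: P1,P2,P3,P4,P5

Derivation:
t=0-3: P1@Q0 runs 3, rem=9, I/O yield, promote→Q0. Q0=[P2,P3,P4,P5,P1] Q1=[] Q2=[]
t=3-6: P2@Q0 runs 3, rem=6, quantum used, demote→Q1. Q0=[P3,P4,P5,P1] Q1=[P2] Q2=[]
t=6-9: P3@Q0 runs 3, rem=9, quantum used, demote→Q1. Q0=[P4,P5,P1] Q1=[P2,P3] Q2=[]
t=9-12: P4@Q0 runs 3, rem=11, quantum used, demote→Q1. Q0=[P5,P1] Q1=[P2,P3,P4] Q2=[]
t=12-15: P5@Q0 runs 3, rem=11, quantum used, demote→Q1. Q0=[P1] Q1=[P2,P3,P4,P5] Q2=[]
t=15-18: P1@Q0 runs 3, rem=6, I/O yield, promote→Q0. Q0=[P1] Q1=[P2,P3,P4,P5] Q2=[]
t=18-21: P1@Q0 runs 3, rem=3, I/O yield, promote→Q0. Q0=[P1] Q1=[P2,P3,P4,P5] Q2=[]
t=21-24: P1@Q0 runs 3, rem=0, completes. Q0=[] Q1=[P2,P3,P4,P5] Q2=[]
t=24-29: P2@Q1 runs 5, rem=1, quantum used, demote→Q2. Q0=[] Q1=[P3,P4,P5] Q2=[P2]
t=29-34: P3@Q1 runs 5, rem=4, quantum used, demote→Q2. Q0=[] Q1=[P4,P5] Q2=[P2,P3]
t=34-39: P4@Q1 runs 5, rem=6, quantum used, demote→Q2. Q0=[] Q1=[P5] Q2=[P2,P3,P4]
t=39-44: P5@Q1 runs 5, rem=6, quantum used, demote→Q2. Q0=[] Q1=[] Q2=[P2,P3,P4,P5]
t=44-45: P2@Q2 runs 1, rem=0, completes. Q0=[] Q1=[] Q2=[P3,P4,P5]
t=45-49: P3@Q2 runs 4, rem=0, completes. Q0=[] Q1=[] Q2=[P4,P5]
t=49-55: P4@Q2 runs 6, rem=0, completes. Q0=[] Q1=[] Q2=[P5]
t=55-61: P5@Q2 runs 6, rem=0, completes. Q0=[] Q1=[] Q2=[]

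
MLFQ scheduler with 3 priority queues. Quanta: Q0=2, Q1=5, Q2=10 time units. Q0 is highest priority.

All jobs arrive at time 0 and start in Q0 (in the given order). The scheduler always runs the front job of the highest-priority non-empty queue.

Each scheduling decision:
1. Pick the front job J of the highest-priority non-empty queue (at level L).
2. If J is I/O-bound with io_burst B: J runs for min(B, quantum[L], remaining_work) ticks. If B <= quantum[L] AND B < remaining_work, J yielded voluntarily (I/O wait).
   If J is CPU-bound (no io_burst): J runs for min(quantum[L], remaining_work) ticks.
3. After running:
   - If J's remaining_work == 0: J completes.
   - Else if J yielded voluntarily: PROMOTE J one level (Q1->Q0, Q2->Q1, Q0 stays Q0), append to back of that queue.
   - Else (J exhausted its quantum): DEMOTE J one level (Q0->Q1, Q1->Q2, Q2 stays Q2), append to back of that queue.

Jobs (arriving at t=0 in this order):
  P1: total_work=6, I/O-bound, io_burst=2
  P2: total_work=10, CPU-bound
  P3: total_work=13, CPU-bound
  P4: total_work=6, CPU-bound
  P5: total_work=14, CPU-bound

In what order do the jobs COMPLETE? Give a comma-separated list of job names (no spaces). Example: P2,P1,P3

t=0-2: P1@Q0 runs 2, rem=4, I/O yield, promote→Q0. Q0=[P2,P3,P4,P5,P1] Q1=[] Q2=[]
t=2-4: P2@Q0 runs 2, rem=8, quantum used, demote→Q1. Q0=[P3,P4,P5,P1] Q1=[P2] Q2=[]
t=4-6: P3@Q0 runs 2, rem=11, quantum used, demote→Q1. Q0=[P4,P5,P1] Q1=[P2,P3] Q2=[]
t=6-8: P4@Q0 runs 2, rem=4, quantum used, demote→Q1. Q0=[P5,P1] Q1=[P2,P3,P4] Q2=[]
t=8-10: P5@Q0 runs 2, rem=12, quantum used, demote→Q1. Q0=[P1] Q1=[P2,P3,P4,P5] Q2=[]
t=10-12: P1@Q0 runs 2, rem=2, I/O yield, promote→Q0. Q0=[P1] Q1=[P2,P3,P4,P5] Q2=[]
t=12-14: P1@Q0 runs 2, rem=0, completes. Q0=[] Q1=[P2,P3,P4,P5] Q2=[]
t=14-19: P2@Q1 runs 5, rem=3, quantum used, demote→Q2. Q0=[] Q1=[P3,P4,P5] Q2=[P2]
t=19-24: P3@Q1 runs 5, rem=6, quantum used, demote→Q2. Q0=[] Q1=[P4,P5] Q2=[P2,P3]
t=24-28: P4@Q1 runs 4, rem=0, completes. Q0=[] Q1=[P5] Q2=[P2,P3]
t=28-33: P5@Q1 runs 5, rem=7, quantum used, demote→Q2. Q0=[] Q1=[] Q2=[P2,P3,P5]
t=33-36: P2@Q2 runs 3, rem=0, completes. Q0=[] Q1=[] Q2=[P3,P5]
t=36-42: P3@Q2 runs 6, rem=0, completes. Q0=[] Q1=[] Q2=[P5]
t=42-49: P5@Q2 runs 7, rem=0, completes. Q0=[] Q1=[] Q2=[]

Answer: P1,P4,P2,P3,P5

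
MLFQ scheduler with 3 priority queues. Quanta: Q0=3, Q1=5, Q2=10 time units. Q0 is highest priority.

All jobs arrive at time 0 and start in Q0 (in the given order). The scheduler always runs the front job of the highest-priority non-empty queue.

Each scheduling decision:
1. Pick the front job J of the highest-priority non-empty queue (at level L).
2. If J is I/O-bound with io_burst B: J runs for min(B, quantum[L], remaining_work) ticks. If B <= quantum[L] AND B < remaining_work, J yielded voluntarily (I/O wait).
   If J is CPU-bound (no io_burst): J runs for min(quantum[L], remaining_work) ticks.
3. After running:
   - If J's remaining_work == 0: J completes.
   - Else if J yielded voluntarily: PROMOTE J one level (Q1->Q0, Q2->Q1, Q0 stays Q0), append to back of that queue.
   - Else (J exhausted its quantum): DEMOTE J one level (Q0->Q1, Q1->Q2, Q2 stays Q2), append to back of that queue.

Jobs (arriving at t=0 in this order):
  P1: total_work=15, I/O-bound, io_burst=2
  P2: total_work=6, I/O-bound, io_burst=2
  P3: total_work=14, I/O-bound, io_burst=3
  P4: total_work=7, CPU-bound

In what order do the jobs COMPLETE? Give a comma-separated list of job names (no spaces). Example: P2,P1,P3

t=0-2: P1@Q0 runs 2, rem=13, I/O yield, promote→Q0. Q0=[P2,P3,P4,P1] Q1=[] Q2=[]
t=2-4: P2@Q0 runs 2, rem=4, I/O yield, promote→Q0. Q0=[P3,P4,P1,P2] Q1=[] Q2=[]
t=4-7: P3@Q0 runs 3, rem=11, I/O yield, promote→Q0. Q0=[P4,P1,P2,P3] Q1=[] Q2=[]
t=7-10: P4@Q0 runs 3, rem=4, quantum used, demote→Q1. Q0=[P1,P2,P3] Q1=[P4] Q2=[]
t=10-12: P1@Q0 runs 2, rem=11, I/O yield, promote→Q0. Q0=[P2,P3,P1] Q1=[P4] Q2=[]
t=12-14: P2@Q0 runs 2, rem=2, I/O yield, promote→Q0. Q0=[P3,P1,P2] Q1=[P4] Q2=[]
t=14-17: P3@Q0 runs 3, rem=8, I/O yield, promote→Q0. Q0=[P1,P2,P3] Q1=[P4] Q2=[]
t=17-19: P1@Q0 runs 2, rem=9, I/O yield, promote→Q0. Q0=[P2,P3,P1] Q1=[P4] Q2=[]
t=19-21: P2@Q0 runs 2, rem=0, completes. Q0=[P3,P1] Q1=[P4] Q2=[]
t=21-24: P3@Q0 runs 3, rem=5, I/O yield, promote→Q0. Q0=[P1,P3] Q1=[P4] Q2=[]
t=24-26: P1@Q0 runs 2, rem=7, I/O yield, promote→Q0. Q0=[P3,P1] Q1=[P4] Q2=[]
t=26-29: P3@Q0 runs 3, rem=2, I/O yield, promote→Q0. Q0=[P1,P3] Q1=[P4] Q2=[]
t=29-31: P1@Q0 runs 2, rem=5, I/O yield, promote→Q0. Q0=[P3,P1] Q1=[P4] Q2=[]
t=31-33: P3@Q0 runs 2, rem=0, completes. Q0=[P1] Q1=[P4] Q2=[]
t=33-35: P1@Q0 runs 2, rem=3, I/O yield, promote→Q0. Q0=[P1] Q1=[P4] Q2=[]
t=35-37: P1@Q0 runs 2, rem=1, I/O yield, promote→Q0. Q0=[P1] Q1=[P4] Q2=[]
t=37-38: P1@Q0 runs 1, rem=0, completes. Q0=[] Q1=[P4] Q2=[]
t=38-42: P4@Q1 runs 4, rem=0, completes. Q0=[] Q1=[] Q2=[]

Answer: P2,P3,P1,P4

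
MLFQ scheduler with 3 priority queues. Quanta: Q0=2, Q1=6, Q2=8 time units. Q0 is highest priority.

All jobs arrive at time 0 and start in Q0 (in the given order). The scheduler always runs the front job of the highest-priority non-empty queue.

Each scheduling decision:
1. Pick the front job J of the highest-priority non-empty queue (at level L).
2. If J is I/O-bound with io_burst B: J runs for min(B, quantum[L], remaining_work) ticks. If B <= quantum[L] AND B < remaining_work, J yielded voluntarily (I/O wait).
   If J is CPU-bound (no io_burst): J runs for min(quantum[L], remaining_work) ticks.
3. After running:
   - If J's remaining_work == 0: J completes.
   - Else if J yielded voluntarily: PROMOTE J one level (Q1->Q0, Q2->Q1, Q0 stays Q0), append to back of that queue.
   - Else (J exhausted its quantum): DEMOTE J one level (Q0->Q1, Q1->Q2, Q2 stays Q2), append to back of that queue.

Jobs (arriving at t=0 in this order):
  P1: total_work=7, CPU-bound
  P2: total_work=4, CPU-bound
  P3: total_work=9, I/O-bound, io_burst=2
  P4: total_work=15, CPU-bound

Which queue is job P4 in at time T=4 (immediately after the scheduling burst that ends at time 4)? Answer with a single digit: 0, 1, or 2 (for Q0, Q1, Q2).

Answer: 0

Derivation:
t=0-2: P1@Q0 runs 2, rem=5, quantum used, demote→Q1. Q0=[P2,P3,P4] Q1=[P1] Q2=[]
t=2-4: P2@Q0 runs 2, rem=2, quantum used, demote→Q1. Q0=[P3,P4] Q1=[P1,P2] Q2=[]
t=4-6: P3@Q0 runs 2, rem=7, I/O yield, promote→Q0. Q0=[P4,P3] Q1=[P1,P2] Q2=[]
t=6-8: P4@Q0 runs 2, rem=13, quantum used, demote→Q1. Q0=[P3] Q1=[P1,P2,P4] Q2=[]
t=8-10: P3@Q0 runs 2, rem=5, I/O yield, promote→Q0. Q0=[P3] Q1=[P1,P2,P4] Q2=[]
t=10-12: P3@Q0 runs 2, rem=3, I/O yield, promote→Q0. Q0=[P3] Q1=[P1,P2,P4] Q2=[]
t=12-14: P3@Q0 runs 2, rem=1, I/O yield, promote→Q0. Q0=[P3] Q1=[P1,P2,P4] Q2=[]
t=14-15: P3@Q0 runs 1, rem=0, completes. Q0=[] Q1=[P1,P2,P4] Q2=[]
t=15-20: P1@Q1 runs 5, rem=0, completes. Q0=[] Q1=[P2,P4] Q2=[]
t=20-22: P2@Q1 runs 2, rem=0, completes. Q0=[] Q1=[P4] Q2=[]
t=22-28: P4@Q1 runs 6, rem=7, quantum used, demote→Q2. Q0=[] Q1=[] Q2=[P4]
t=28-35: P4@Q2 runs 7, rem=0, completes. Q0=[] Q1=[] Q2=[]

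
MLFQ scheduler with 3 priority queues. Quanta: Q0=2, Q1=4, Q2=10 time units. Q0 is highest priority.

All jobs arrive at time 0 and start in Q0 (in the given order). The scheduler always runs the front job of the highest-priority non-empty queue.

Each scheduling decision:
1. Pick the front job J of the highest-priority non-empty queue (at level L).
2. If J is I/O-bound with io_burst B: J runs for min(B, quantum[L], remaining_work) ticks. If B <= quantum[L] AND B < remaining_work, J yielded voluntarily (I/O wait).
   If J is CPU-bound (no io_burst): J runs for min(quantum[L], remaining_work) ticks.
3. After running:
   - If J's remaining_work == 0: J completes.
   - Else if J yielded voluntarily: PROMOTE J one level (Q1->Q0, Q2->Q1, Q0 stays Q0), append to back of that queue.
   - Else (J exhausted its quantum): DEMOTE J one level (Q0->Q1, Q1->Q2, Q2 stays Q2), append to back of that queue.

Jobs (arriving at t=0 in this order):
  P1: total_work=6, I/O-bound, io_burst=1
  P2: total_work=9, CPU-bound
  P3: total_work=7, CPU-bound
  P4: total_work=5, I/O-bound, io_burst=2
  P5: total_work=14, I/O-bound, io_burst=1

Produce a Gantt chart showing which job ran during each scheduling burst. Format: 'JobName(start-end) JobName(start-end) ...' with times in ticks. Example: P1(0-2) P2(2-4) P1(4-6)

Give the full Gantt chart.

t=0-1: P1@Q0 runs 1, rem=5, I/O yield, promote→Q0. Q0=[P2,P3,P4,P5,P1] Q1=[] Q2=[]
t=1-3: P2@Q0 runs 2, rem=7, quantum used, demote→Q1. Q0=[P3,P4,P5,P1] Q1=[P2] Q2=[]
t=3-5: P3@Q0 runs 2, rem=5, quantum used, demote→Q1. Q0=[P4,P5,P1] Q1=[P2,P3] Q2=[]
t=5-7: P4@Q0 runs 2, rem=3, I/O yield, promote→Q0. Q0=[P5,P1,P4] Q1=[P2,P3] Q2=[]
t=7-8: P5@Q0 runs 1, rem=13, I/O yield, promote→Q0. Q0=[P1,P4,P5] Q1=[P2,P3] Q2=[]
t=8-9: P1@Q0 runs 1, rem=4, I/O yield, promote→Q0. Q0=[P4,P5,P1] Q1=[P2,P3] Q2=[]
t=9-11: P4@Q0 runs 2, rem=1, I/O yield, promote→Q0. Q0=[P5,P1,P4] Q1=[P2,P3] Q2=[]
t=11-12: P5@Q0 runs 1, rem=12, I/O yield, promote→Q0. Q0=[P1,P4,P5] Q1=[P2,P3] Q2=[]
t=12-13: P1@Q0 runs 1, rem=3, I/O yield, promote→Q0. Q0=[P4,P5,P1] Q1=[P2,P3] Q2=[]
t=13-14: P4@Q0 runs 1, rem=0, completes. Q0=[P5,P1] Q1=[P2,P3] Q2=[]
t=14-15: P5@Q0 runs 1, rem=11, I/O yield, promote→Q0. Q0=[P1,P5] Q1=[P2,P3] Q2=[]
t=15-16: P1@Q0 runs 1, rem=2, I/O yield, promote→Q0. Q0=[P5,P1] Q1=[P2,P3] Q2=[]
t=16-17: P5@Q0 runs 1, rem=10, I/O yield, promote→Q0. Q0=[P1,P5] Q1=[P2,P3] Q2=[]
t=17-18: P1@Q0 runs 1, rem=1, I/O yield, promote→Q0. Q0=[P5,P1] Q1=[P2,P3] Q2=[]
t=18-19: P5@Q0 runs 1, rem=9, I/O yield, promote→Q0. Q0=[P1,P5] Q1=[P2,P3] Q2=[]
t=19-20: P1@Q0 runs 1, rem=0, completes. Q0=[P5] Q1=[P2,P3] Q2=[]
t=20-21: P5@Q0 runs 1, rem=8, I/O yield, promote→Q0. Q0=[P5] Q1=[P2,P3] Q2=[]
t=21-22: P5@Q0 runs 1, rem=7, I/O yield, promote→Q0. Q0=[P5] Q1=[P2,P3] Q2=[]
t=22-23: P5@Q0 runs 1, rem=6, I/O yield, promote→Q0. Q0=[P5] Q1=[P2,P3] Q2=[]
t=23-24: P5@Q0 runs 1, rem=5, I/O yield, promote→Q0. Q0=[P5] Q1=[P2,P3] Q2=[]
t=24-25: P5@Q0 runs 1, rem=4, I/O yield, promote→Q0. Q0=[P5] Q1=[P2,P3] Q2=[]
t=25-26: P5@Q0 runs 1, rem=3, I/O yield, promote→Q0. Q0=[P5] Q1=[P2,P3] Q2=[]
t=26-27: P5@Q0 runs 1, rem=2, I/O yield, promote→Q0. Q0=[P5] Q1=[P2,P3] Q2=[]
t=27-28: P5@Q0 runs 1, rem=1, I/O yield, promote→Q0. Q0=[P5] Q1=[P2,P3] Q2=[]
t=28-29: P5@Q0 runs 1, rem=0, completes. Q0=[] Q1=[P2,P3] Q2=[]
t=29-33: P2@Q1 runs 4, rem=3, quantum used, demote→Q2. Q0=[] Q1=[P3] Q2=[P2]
t=33-37: P3@Q1 runs 4, rem=1, quantum used, demote→Q2. Q0=[] Q1=[] Q2=[P2,P3]
t=37-40: P2@Q2 runs 3, rem=0, completes. Q0=[] Q1=[] Q2=[P3]
t=40-41: P3@Q2 runs 1, rem=0, completes. Q0=[] Q1=[] Q2=[]

Answer: P1(0-1) P2(1-3) P3(3-5) P4(5-7) P5(7-8) P1(8-9) P4(9-11) P5(11-12) P1(12-13) P4(13-14) P5(14-15) P1(15-16) P5(16-17) P1(17-18) P5(18-19) P1(19-20) P5(20-21) P5(21-22) P5(22-23) P5(23-24) P5(24-25) P5(25-26) P5(26-27) P5(27-28) P5(28-29) P2(29-33) P3(33-37) P2(37-40) P3(40-41)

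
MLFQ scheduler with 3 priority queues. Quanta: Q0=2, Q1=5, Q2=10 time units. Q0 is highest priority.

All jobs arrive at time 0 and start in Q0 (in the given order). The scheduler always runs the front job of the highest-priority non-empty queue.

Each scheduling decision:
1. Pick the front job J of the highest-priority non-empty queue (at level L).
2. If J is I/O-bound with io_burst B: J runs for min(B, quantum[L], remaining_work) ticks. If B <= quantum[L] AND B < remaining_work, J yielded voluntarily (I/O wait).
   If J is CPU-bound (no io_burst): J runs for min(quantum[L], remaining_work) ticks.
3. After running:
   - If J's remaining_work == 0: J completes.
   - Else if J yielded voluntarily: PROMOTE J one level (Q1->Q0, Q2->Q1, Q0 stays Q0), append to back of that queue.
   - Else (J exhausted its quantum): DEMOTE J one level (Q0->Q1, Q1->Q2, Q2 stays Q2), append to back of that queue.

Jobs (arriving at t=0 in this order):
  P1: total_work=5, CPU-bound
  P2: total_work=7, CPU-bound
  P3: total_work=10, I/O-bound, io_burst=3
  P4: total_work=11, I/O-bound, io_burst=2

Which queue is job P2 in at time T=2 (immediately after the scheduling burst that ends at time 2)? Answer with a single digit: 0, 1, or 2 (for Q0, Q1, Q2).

t=0-2: P1@Q0 runs 2, rem=3, quantum used, demote→Q1. Q0=[P2,P3,P4] Q1=[P1] Q2=[]
t=2-4: P2@Q0 runs 2, rem=5, quantum used, demote→Q1. Q0=[P3,P4] Q1=[P1,P2] Q2=[]
t=4-6: P3@Q0 runs 2, rem=8, quantum used, demote→Q1. Q0=[P4] Q1=[P1,P2,P3] Q2=[]
t=6-8: P4@Q0 runs 2, rem=9, I/O yield, promote→Q0. Q0=[P4] Q1=[P1,P2,P3] Q2=[]
t=8-10: P4@Q0 runs 2, rem=7, I/O yield, promote→Q0. Q0=[P4] Q1=[P1,P2,P3] Q2=[]
t=10-12: P4@Q0 runs 2, rem=5, I/O yield, promote→Q0. Q0=[P4] Q1=[P1,P2,P3] Q2=[]
t=12-14: P4@Q0 runs 2, rem=3, I/O yield, promote→Q0. Q0=[P4] Q1=[P1,P2,P3] Q2=[]
t=14-16: P4@Q0 runs 2, rem=1, I/O yield, promote→Q0. Q0=[P4] Q1=[P1,P2,P3] Q2=[]
t=16-17: P4@Q0 runs 1, rem=0, completes. Q0=[] Q1=[P1,P2,P3] Q2=[]
t=17-20: P1@Q1 runs 3, rem=0, completes. Q0=[] Q1=[P2,P3] Q2=[]
t=20-25: P2@Q1 runs 5, rem=0, completes. Q0=[] Q1=[P3] Q2=[]
t=25-28: P3@Q1 runs 3, rem=5, I/O yield, promote→Q0. Q0=[P3] Q1=[] Q2=[]
t=28-30: P3@Q0 runs 2, rem=3, quantum used, demote→Q1. Q0=[] Q1=[P3] Q2=[]
t=30-33: P3@Q1 runs 3, rem=0, completes. Q0=[] Q1=[] Q2=[]

Answer: 0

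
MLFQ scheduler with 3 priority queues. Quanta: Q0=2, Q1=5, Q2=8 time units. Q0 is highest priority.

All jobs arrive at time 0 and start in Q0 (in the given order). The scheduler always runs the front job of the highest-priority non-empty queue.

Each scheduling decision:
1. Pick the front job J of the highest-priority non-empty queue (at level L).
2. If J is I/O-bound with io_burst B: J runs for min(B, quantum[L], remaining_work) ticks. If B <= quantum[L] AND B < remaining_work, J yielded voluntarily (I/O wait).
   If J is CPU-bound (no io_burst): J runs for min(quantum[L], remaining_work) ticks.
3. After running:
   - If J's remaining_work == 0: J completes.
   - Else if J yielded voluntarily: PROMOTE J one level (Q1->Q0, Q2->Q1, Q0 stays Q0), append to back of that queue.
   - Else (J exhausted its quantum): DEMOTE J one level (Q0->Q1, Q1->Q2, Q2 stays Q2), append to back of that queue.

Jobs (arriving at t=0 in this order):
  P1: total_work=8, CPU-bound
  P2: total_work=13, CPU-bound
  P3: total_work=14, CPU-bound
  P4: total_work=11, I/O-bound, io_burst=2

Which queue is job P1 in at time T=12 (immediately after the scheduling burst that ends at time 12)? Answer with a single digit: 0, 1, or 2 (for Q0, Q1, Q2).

t=0-2: P1@Q0 runs 2, rem=6, quantum used, demote→Q1. Q0=[P2,P3,P4] Q1=[P1] Q2=[]
t=2-4: P2@Q0 runs 2, rem=11, quantum used, demote→Q1. Q0=[P3,P4] Q1=[P1,P2] Q2=[]
t=4-6: P3@Q0 runs 2, rem=12, quantum used, demote→Q1. Q0=[P4] Q1=[P1,P2,P3] Q2=[]
t=6-8: P4@Q0 runs 2, rem=9, I/O yield, promote→Q0. Q0=[P4] Q1=[P1,P2,P3] Q2=[]
t=8-10: P4@Q0 runs 2, rem=7, I/O yield, promote→Q0. Q0=[P4] Q1=[P1,P2,P3] Q2=[]
t=10-12: P4@Q0 runs 2, rem=5, I/O yield, promote→Q0. Q0=[P4] Q1=[P1,P2,P3] Q2=[]
t=12-14: P4@Q0 runs 2, rem=3, I/O yield, promote→Q0. Q0=[P4] Q1=[P1,P2,P3] Q2=[]
t=14-16: P4@Q0 runs 2, rem=1, I/O yield, promote→Q0. Q0=[P4] Q1=[P1,P2,P3] Q2=[]
t=16-17: P4@Q0 runs 1, rem=0, completes. Q0=[] Q1=[P1,P2,P3] Q2=[]
t=17-22: P1@Q1 runs 5, rem=1, quantum used, demote→Q2. Q0=[] Q1=[P2,P3] Q2=[P1]
t=22-27: P2@Q1 runs 5, rem=6, quantum used, demote→Q2. Q0=[] Q1=[P3] Q2=[P1,P2]
t=27-32: P3@Q1 runs 5, rem=7, quantum used, demote→Q2. Q0=[] Q1=[] Q2=[P1,P2,P3]
t=32-33: P1@Q2 runs 1, rem=0, completes. Q0=[] Q1=[] Q2=[P2,P3]
t=33-39: P2@Q2 runs 6, rem=0, completes. Q0=[] Q1=[] Q2=[P3]
t=39-46: P3@Q2 runs 7, rem=0, completes. Q0=[] Q1=[] Q2=[]

Answer: 1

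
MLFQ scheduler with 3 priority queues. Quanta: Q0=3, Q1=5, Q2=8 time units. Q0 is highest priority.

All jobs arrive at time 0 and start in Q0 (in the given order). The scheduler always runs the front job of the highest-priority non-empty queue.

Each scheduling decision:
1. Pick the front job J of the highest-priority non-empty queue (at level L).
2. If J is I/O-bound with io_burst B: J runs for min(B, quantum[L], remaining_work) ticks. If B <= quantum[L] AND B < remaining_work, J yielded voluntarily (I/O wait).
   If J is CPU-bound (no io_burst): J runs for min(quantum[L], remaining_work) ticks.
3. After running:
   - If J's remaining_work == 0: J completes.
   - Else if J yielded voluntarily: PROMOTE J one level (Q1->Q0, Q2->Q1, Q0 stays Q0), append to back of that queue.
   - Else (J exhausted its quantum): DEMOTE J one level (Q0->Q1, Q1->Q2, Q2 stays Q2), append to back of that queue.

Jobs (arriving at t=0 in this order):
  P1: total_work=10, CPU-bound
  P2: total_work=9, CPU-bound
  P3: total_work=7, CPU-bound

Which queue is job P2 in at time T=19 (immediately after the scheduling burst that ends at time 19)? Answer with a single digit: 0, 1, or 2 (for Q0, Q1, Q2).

Answer: 2

Derivation:
t=0-3: P1@Q0 runs 3, rem=7, quantum used, demote→Q1. Q0=[P2,P3] Q1=[P1] Q2=[]
t=3-6: P2@Q0 runs 3, rem=6, quantum used, demote→Q1. Q0=[P3] Q1=[P1,P2] Q2=[]
t=6-9: P3@Q0 runs 3, rem=4, quantum used, demote→Q1. Q0=[] Q1=[P1,P2,P3] Q2=[]
t=9-14: P1@Q1 runs 5, rem=2, quantum used, demote→Q2. Q0=[] Q1=[P2,P3] Q2=[P1]
t=14-19: P2@Q1 runs 5, rem=1, quantum used, demote→Q2. Q0=[] Q1=[P3] Q2=[P1,P2]
t=19-23: P3@Q1 runs 4, rem=0, completes. Q0=[] Q1=[] Q2=[P1,P2]
t=23-25: P1@Q2 runs 2, rem=0, completes. Q0=[] Q1=[] Q2=[P2]
t=25-26: P2@Q2 runs 1, rem=0, completes. Q0=[] Q1=[] Q2=[]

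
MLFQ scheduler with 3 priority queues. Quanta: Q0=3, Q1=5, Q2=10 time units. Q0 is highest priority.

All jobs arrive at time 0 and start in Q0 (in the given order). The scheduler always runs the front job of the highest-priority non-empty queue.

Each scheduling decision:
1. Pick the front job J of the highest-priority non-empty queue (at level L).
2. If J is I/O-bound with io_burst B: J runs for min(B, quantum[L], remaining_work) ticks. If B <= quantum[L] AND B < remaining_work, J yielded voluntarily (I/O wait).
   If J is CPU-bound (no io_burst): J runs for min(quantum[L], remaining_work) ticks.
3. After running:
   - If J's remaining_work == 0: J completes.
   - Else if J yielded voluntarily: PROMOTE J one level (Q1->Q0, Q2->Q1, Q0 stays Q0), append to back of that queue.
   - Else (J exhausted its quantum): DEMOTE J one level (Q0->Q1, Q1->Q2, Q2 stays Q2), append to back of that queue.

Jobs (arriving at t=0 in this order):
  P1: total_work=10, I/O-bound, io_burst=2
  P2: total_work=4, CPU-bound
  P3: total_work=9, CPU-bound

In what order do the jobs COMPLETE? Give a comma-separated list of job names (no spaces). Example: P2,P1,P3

t=0-2: P1@Q0 runs 2, rem=8, I/O yield, promote→Q0. Q0=[P2,P3,P1] Q1=[] Q2=[]
t=2-5: P2@Q0 runs 3, rem=1, quantum used, demote→Q1. Q0=[P3,P1] Q1=[P2] Q2=[]
t=5-8: P3@Q0 runs 3, rem=6, quantum used, demote→Q1. Q0=[P1] Q1=[P2,P3] Q2=[]
t=8-10: P1@Q0 runs 2, rem=6, I/O yield, promote→Q0. Q0=[P1] Q1=[P2,P3] Q2=[]
t=10-12: P1@Q0 runs 2, rem=4, I/O yield, promote→Q0. Q0=[P1] Q1=[P2,P3] Q2=[]
t=12-14: P1@Q0 runs 2, rem=2, I/O yield, promote→Q0. Q0=[P1] Q1=[P2,P3] Q2=[]
t=14-16: P1@Q0 runs 2, rem=0, completes. Q0=[] Q1=[P2,P3] Q2=[]
t=16-17: P2@Q1 runs 1, rem=0, completes. Q0=[] Q1=[P3] Q2=[]
t=17-22: P3@Q1 runs 5, rem=1, quantum used, demote→Q2. Q0=[] Q1=[] Q2=[P3]
t=22-23: P3@Q2 runs 1, rem=0, completes. Q0=[] Q1=[] Q2=[]

Answer: P1,P2,P3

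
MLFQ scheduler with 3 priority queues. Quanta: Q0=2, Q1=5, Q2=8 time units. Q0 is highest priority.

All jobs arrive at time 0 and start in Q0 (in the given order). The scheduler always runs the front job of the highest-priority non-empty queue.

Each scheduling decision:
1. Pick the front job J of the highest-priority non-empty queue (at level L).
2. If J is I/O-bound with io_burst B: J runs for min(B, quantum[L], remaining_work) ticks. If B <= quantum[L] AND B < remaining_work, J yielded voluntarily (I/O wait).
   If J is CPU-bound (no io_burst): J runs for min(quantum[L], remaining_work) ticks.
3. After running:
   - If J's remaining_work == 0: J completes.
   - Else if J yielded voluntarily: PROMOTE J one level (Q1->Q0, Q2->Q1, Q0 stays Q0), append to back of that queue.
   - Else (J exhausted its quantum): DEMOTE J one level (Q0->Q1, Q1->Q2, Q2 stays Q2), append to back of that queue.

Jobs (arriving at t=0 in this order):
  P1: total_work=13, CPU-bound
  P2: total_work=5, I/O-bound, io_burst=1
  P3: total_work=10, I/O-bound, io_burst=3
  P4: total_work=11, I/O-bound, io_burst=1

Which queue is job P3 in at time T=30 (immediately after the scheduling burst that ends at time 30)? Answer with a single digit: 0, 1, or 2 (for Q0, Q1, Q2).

Answer: 1

Derivation:
t=0-2: P1@Q0 runs 2, rem=11, quantum used, demote→Q1. Q0=[P2,P3,P4] Q1=[P1] Q2=[]
t=2-3: P2@Q0 runs 1, rem=4, I/O yield, promote→Q0. Q0=[P3,P4,P2] Q1=[P1] Q2=[]
t=3-5: P3@Q0 runs 2, rem=8, quantum used, demote→Q1. Q0=[P4,P2] Q1=[P1,P3] Q2=[]
t=5-6: P4@Q0 runs 1, rem=10, I/O yield, promote→Q0. Q0=[P2,P4] Q1=[P1,P3] Q2=[]
t=6-7: P2@Q0 runs 1, rem=3, I/O yield, promote→Q0. Q0=[P4,P2] Q1=[P1,P3] Q2=[]
t=7-8: P4@Q0 runs 1, rem=9, I/O yield, promote→Q0. Q0=[P2,P4] Q1=[P1,P3] Q2=[]
t=8-9: P2@Q0 runs 1, rem=2, I/O yield, promote→Q0. Q0=[P4,P2] Q1=[P1,P3] Q2=[]
t=9-10: P4@Q0 runs 1, rem=8, I/O yield, promote→Q0. Q0=[P2,P4] Q1=[P1,P3] Q2=[]
t=10-11: P2@Q0 runs 1, rem=1, I/O yield, promote→Q0. Q0=[P4,P2] Q1=[P1,P3] Q2=[]
t=11-12: P4@Q0 runs 1, rem=7, I/O yield, promote→Q0. Q0=[P2,P4] Q1=[P1,P3] Q2=[]
t=12-13: P2@Q0 runs 1, rem=0, completes. Q0=[P4] Q1=[P1,P3] Q2=[]
t=13-14: P4@Q0 runs 1, rem=6, I/O yield, promote→Q0. Q0=[P4] Q1=[P1,P3] Q2=[]
t=14-15: P4@Q0 runs 1, rem=5, I/O yield, promote→Q0. Q0=[P4] Q1=[P1,P3] Q2=[]
t=15-16: P4@Q0 runs 1, rem=4, I/O yield, promote→Q0. Q0=[P4] Q1=[P1,P3] Q2=[]
t=16-17: P4@Q0 runs 1, rem=3, I/O yield, promote→Q0. Q0=[P4] Q1=[P1,P3] Q2=[]
t=17-18: P4@Q0 runs 1, rem=2, I/O yield, promote→Q0. Q0=[P4] Q1=[P1,P3] Q2=[]
t=18-19: P4@Q0 runs 1, rem=1, I/O yield, promote→Q0. Q0=[P4] Q1=[P1,P3] Q2=[]
t=19-20: P4@Q0 runs 1, rem=0, completes. Q0=[] Q1=[P1,P3] Q2=[]
t=20-25: P1@Q1 runs 5, rem=6, quantum used, demote→Q2. Q0=[] Q1=[P3] Q2=[P1]
t=25-28: P3@Q1 runs 3, rem=5, I/O yield, promote→Q0. Q0=[P3] Q1=[] Q2=[P1]
t=28-30: P3@Q0 runs 2, rem=3, quantum used, demote→Q1. Q0=[] Q1=[P3] Q2=[P1]
t=30-33: P3@Q1 runs 3, rem=0, completes. Q0=[] Q1=[] Q2=[P1]
t=33-39: P1@Q2 runs 6, rem=0, completes. Q0=[] Q1=[] Q2=[]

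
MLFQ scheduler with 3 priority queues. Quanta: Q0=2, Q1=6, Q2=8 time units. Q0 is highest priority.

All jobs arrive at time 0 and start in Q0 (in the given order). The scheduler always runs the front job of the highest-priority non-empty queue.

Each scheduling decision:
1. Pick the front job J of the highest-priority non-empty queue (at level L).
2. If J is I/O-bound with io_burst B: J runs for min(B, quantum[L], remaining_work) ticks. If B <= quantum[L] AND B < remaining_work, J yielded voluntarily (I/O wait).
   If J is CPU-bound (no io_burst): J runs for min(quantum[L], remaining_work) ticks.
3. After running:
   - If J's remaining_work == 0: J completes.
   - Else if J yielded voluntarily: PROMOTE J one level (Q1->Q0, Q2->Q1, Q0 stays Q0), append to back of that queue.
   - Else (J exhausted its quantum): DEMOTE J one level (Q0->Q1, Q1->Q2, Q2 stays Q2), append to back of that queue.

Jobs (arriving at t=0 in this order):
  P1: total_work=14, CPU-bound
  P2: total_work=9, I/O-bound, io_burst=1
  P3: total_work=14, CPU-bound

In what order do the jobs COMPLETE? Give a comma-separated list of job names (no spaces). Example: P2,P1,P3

Answer: P2,P1,P3

Derivation:
t=0-2: P1@Q0 runs 2, rem=12, quantum used, demote→Q1. Q0=[P2,P3] Q1=[P1] Q2=[]
t=2-3: P2@Q0 runs 1, rem=8, I/O yield, promote→Q0. Q0=[P3,P2] Q1=[P1] Q2=[]
t=3-5: P3@Q0 runs 2, rem=12, quantum used, demote→Q1. Q0=[P2] Q1=[P1,P3] Q2=[]
t=5-6: P2@Q0 runs 1, rem=7, I/O yield, promote→Q0. Q0=[P2] Q1=[P1,P3] Q2=[]
t=6-7: P2@Q0 runs 1, rem=6, I/O yield, promote→Q0. Q0=[P2] Q1=[P1,P3] Q2=[]
t=7-8: P2@Q0 runs 1, rem=5, I/O yield, promote→Q0. Q0=[P2] Q1=[P1,P3] Q2=[]
t=8-9: P2@Q0 runs 1, rem=4, I/O yield, promote→Q0. Q0=[P2] Q1=[P1,P3] Q2=[]
t=9-10: P2@Q0 runs 1, rem=3, I/O yield, promote→Q0. Q0=[P2] Q1=[P1,P3] Q2=[]
t=10-11: P2@Q0 runs 1, rem=2, I/O yield, promote→Q0. Q0=[P2] Q1=[P1,P3] Q2=[]
t=11-12: P2@Q0 runs 1, rem=1, I/O yield, promote→Q0. Q0=[P2] Q1=[P1,P3] Q2=[]
t=12-13: P2@Q0 runs 1, rem=0, completes. Q0=[] Q1=[P1,P3] Q2=[]
t=13-19: P1@Q1 runs 6, rem=6, quantum used, demote→Q2. Q0=[] Q1=[P3] Q2=[P1]
t=19-25: P3@Q1 runs 6, rem=6, quantum used, demote→Q2. Q0=[] Q1=[] Q2=[P1,P3]
t=25-31: P1@Q2 runs 6, rem=0, completes. Q0=[] Q1=[] Q2=[P3]
t=31-37: P3@Q2 runs 6, rem=0, completes. Q0=[] Q1=[] Q2=[]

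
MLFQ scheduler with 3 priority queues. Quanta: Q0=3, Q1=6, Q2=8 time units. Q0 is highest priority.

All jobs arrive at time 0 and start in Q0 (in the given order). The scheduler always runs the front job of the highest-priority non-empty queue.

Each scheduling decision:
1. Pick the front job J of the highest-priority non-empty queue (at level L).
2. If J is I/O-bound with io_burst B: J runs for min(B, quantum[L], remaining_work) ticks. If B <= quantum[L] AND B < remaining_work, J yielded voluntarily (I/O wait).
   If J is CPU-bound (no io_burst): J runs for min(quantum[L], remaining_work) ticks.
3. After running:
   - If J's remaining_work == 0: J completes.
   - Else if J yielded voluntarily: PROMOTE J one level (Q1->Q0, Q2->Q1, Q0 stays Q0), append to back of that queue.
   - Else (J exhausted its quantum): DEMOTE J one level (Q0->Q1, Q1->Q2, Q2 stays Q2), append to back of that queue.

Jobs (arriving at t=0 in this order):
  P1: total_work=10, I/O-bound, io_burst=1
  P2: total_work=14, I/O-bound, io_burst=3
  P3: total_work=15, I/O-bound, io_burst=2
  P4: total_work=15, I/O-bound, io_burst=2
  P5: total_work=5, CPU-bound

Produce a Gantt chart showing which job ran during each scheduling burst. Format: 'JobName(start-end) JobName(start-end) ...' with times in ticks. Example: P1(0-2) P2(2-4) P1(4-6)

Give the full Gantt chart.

Answer: P1(0-1) P2(1-4) P3(4-6) P4(6-8) P5(8-11) P1(11-12) P2(12-15) P3(15-17) P4(17-19) P1(19-20) P2(20-23) P3(23-25) P4(25-27) P1(27-28) P2(28-31) P3(31-33) P4(33-35) P1(35-36) P2(36-38) P3(38-40) P4(40-42) P1(42-43) P3(43-45) P4(45-47) P1(47-48) P3(48-50) P4(50-52) P1(52-53) P3(53-54) P4(54-55) P1(55-56) P1(56-57) P5(57-59)

Derivation:
t=0-1: P1@Q0 runs 1, rem=9, I/O yield, promote→Q0. Q0=[P2,P3,P4,P5,P1] Q1=[] Q2=[]
t=1-4: P2@Q0 runs 3, rem=11, I/O yield, promote→Q0. Q0=[P3,P4,P5,P1,P2] Q1=[] Q2=[]
t=4-6: P3@Q0 runs 2, rem=13, I/O yield, promote→Q0. Q0=[P4,P5,P1,P2,P3] Q1=[] Q2=[]
t=6-8: P4@Q0 runs 2, rem=13, I/O yield, promote→Q0. Q0=[P5,P1,P2,P3,P4] Q1=[] Q2=[]
t=8-11: P5@Q0 runs 3, rem=2, quantum used, demote→Q1. Q0=[P1,P2,P3,P4] Q1=[P5] Q2=[]
t=11-12: P1@Q0 runs 1, rem=8, I/O yield, promote→Q0. Q0=[P2,P3,P4,P1] Q1=[P5] Q2=[]
t=12-15: P2@Q0 runs 3, rem=8, I/O yield, promote→Q0. Q0=[P3,P4,P1,P2] Q1=[P5] Q2=[]
t=15-17: P3@Q0 runs 2, rem=11, I/O yield, promote→Q0. Q0=[P4,P1,P2,P3] Q1=[P5] Q2=[]
t=17-19: P4@Q0 runs 2, rem=11, I/O yield, promote→Q0. Q0=[P1,P2,P3,P4] Q1=[P5] Q2=[]
t=19-20: P1@Q0 runs 1, rem=7, I/O yield, promote→Q0. Q0=[P2,P3,P4,P1] Q1=[P5] Q2=[]
t=20-23: P2@Q0 runs 3, rem=5, I/O yield, promote→Q0. Q0=[P3,P4,P1,P2] Q1=[P5] Q2=[]
t=23-25: P3@Q0 runs 2, rem=9, I/O yield, promote→Q0. Q0=[P4,P1,P2,P3] Q1=[P5] Q2=[]
t=25-27: P4@Q0 runs 2, rem=9, I/O yield, promote→Q0. Q0=[P1,P2,P3,P4] Q1=[P5] Q2=[]
t=27-28: P1@Q0 runs 1, rem=6, I/O yield, promote→Q0. Q0=[P2,P3,P4,P1] Q1=[P5] Q2=[]
t=28-31: P2@Q0 runs 3, rem=2, I/O yield, promote→Q0. Q0=[P3,P4,P1,P2] Q1=[P5] Q2=[]
t=31-33: P3@Q0 runs 2, rem=7, I/O yield, promote→Q0. Q0=[P4,P1,P2,P3] Q1=[P5] Q2=[]
t=33-35: P4@Q0 runs 2, rem=7, I/O yield, promote→Q0. Q0=[P1,P2,P3,P4] Q1=[P5] Q2=[]
t=35-36: P1@Q0 runs 1, rem=5, I/O yield, promote→Q0. Q0=[P2,P3,P4,P1] Q1=[P5] Q2=[]
t=36-38: P2@Q0 runs 2, rem=0, completes. Q0=[P3,P4,P1] Q1=[P5] Q2=[]
t=38-40: P3@Q0 runs 2, rem=5, I/O yield, promote→Q0. Q0=[P4,P1,P3] Q1=[P5] Q2=[]
t=40-42: P4@Q0 runs 2, rem=5, I/O yield, promote→Q0. Q0=[P1,P3,P4] Q1=[P5] Q2=[]
t=42-43: P1@Q0 runs 1, rem=4, I/O yield, promote→Q0. Q0=[P3,P4,P1] Q1=[P5] Q2=[]
t=43-45: P3@Q0 runs 2, rem=3, I/O yield, promote→Q0. Q0=[P4,P1,P3] Q1=[P5] Q2=[]
t=45-47: P4@Q0 runs 2, rem=3, I/O yield, promote→Q0. Q0=[P1,P3,P4] Q1=[P5] Q2=[]
t=47-48: P1@Q0 runs 1, rem=3, I/O yield, promote→Q0. Q0=[P3,P4,P1] Q1=[P5] Q2=[]
t=48-50: P3@Q0 runs 2, rem=1, I/O yield, promote→Q0. Q0=[P4,P1,P3] Q1=[P5] Q2=[]
t=50-52: P4@Q0 runs 2, rem=1, I/O yield, promote→Q0. Q0=[P1,P3,P4] Q1=[P5] Q2=[]
t=52-53: P1@Q0 runs 1, rem=2, I/O yield, promote→Q0. Q0=[P3,P4,P1] Q1=[P5] Q2=[]
t=53-54: P3@Q0 runs 1, rem=0, completes. Q0=[P4,P1] Q1=[P5] Q2=[]
t=54-55: P4@Q0 runs 1, rem=0, completes. Q0=[P1] Q1=[P5] Q2=[]
t=55-56: P1@Q0 runs 1, rem=1, I/O yield, promote→Q0. Q0=[P1] Q1=[P5] Q2=[]
t=56-57: P1@Q0 runs 1, rem=0, completes. Q0=[] Q1=[P5] Q2=[]
t=57-59: P5@Q1 runs 2, rem=0, completes. Q0=[] Q1=[] Q2=[]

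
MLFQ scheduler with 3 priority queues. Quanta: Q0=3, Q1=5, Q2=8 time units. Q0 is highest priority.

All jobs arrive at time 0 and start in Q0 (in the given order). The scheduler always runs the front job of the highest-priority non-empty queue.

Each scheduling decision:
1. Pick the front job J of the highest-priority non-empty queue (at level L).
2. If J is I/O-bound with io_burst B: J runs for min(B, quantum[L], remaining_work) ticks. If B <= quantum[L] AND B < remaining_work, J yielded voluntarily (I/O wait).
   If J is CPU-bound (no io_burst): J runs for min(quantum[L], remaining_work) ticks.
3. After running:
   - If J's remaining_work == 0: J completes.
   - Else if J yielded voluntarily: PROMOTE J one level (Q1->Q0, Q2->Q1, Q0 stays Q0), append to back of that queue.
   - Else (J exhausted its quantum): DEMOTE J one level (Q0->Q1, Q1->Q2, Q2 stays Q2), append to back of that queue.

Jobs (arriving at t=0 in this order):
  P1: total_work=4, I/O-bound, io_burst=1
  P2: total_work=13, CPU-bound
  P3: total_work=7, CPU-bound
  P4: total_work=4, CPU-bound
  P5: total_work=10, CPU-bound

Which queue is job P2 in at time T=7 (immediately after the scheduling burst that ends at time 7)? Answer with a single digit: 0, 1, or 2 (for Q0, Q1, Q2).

Answer: 1

Derivation:
t=0-1: P1@Q0 runs 1, rem=3, I/O yield, promote→Q0. Q0=[P2,P3,P4,P5,P1] Q1=[] Q2=[]
t=1-4: P2@Q0 runs 3, rem=10, quantum used, demote→Q1. Q0=[P3,P4,P5,P1] Q1=[P2] Q2=[]
t=4-7: P3@Q0 runs 3, rem=4, quantum used, demote→Q1. Q0=[P4,P5,P1] Q1=[P2,P3] Q2=[]
t=7-10: P4@Q0 runs 3, rem=1, quantum used, demote→Q1. Q0=[P5,P1] Q1=[P2,P3,P4] Q2=[]
t=10-13: P5@Q0 runs 3, rem=7, quantum used, demote→Q1. Q0=[P1] Q1=[P2,P3,P4,P5] Q2=[]
t=13-14: P1@Q0 runs 1, rem=2, I/O yield, promote→Q0. Q0=[P1] Q1=[P2,P3,P4,P5] Q2=[]
t=14-15: P1@Q0 runs 1, rem=1, I/O yield, promote→Q0. Q0=[P1] Q1=[P2,P3,P4,P5] Q2=[]
t=15-16: P1@Q0 runs 1, rem=0, completes. Q0=[] Q1=[P2,P3,P4,P5] Q2=[]
t=16-21: P2@Q1 runs 5, rem=5, quantum used, demote→Q2. Q0=[] Q1=[P3,P4,P5] Q2=[P2]
t=21-25: P3@Q1 runs 4, rem=0, completes. Q0=[] Q1=[P4,P5] Q2=[P2]
t=25-26: P4@Q1 runs 1, rem=0, completes. Q0=[] Q1=[P5] Q2=[P2]
t=26-31: P5@Q1 runs 5, rem=2, quantum used, demote→Q2. Q0=[] Q1=[] Q2=[P2,P5]
t=31-36: P2@Q2 runs 5, rem=0, completes. Q0=[] Q1=[] Q2=[P5]
t=36-38: P5@Q2 runs 2, rem=0, completes. Q0=[] Q1=[] Q2=[]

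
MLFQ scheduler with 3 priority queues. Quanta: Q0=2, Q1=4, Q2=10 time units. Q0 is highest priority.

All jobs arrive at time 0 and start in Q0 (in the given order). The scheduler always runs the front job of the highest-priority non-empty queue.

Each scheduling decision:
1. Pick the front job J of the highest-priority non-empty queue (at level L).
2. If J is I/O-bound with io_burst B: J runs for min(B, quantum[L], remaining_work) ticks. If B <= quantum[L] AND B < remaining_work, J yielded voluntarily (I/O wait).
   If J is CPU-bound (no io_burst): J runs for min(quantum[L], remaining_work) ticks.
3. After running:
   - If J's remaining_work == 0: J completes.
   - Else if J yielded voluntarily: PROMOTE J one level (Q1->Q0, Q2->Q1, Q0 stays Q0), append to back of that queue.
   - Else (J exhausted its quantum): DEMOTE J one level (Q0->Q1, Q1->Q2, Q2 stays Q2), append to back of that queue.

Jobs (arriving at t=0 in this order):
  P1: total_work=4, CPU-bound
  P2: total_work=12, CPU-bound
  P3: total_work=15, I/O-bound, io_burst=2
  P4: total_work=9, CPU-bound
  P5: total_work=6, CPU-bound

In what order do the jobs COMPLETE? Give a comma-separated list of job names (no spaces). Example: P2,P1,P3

t=0-2: P1@Q0 runs 2, rem=2, quantum used, demote→Q1. Q0=[P2,P3,P4,P5] Q1=[P1] Q2=[]
t=2-4: P2@Q0 runs 2, rem=10, quantum used, demote→Q1. Q0=[P3,P4,P5] Q1=[P1,P2] Q2=[]
t=4-6: P3@Q0 runs 2, rem=13, I/O yield, promote→Q0. Q0=[P4,P5,P3] Q1=[P1,P2] Q2=[]
t=6-8: P4@Q0 runs 2, rem=7, quantum used, demote→Q1. Q0=[P5,P3] Q1=[P1,P2,P4] Q2=[]
t=8-10: P5@Q0 runs 2, rem=4, quantum used, demote→Q1. Q0=[P3] Q1=[P1,P2,P4,P5] Q2=[]
t=10-12: P3@Q0 runs 2, rem=11, I/O yield, promote→Q0. Q0=[P3] Q1=[P1,P2,P4,P5] Q2=[]
t=12-14: P3@Q0 runs 2, rem=9, I/O yield, promote→Q0. Q0=[P3] Q1=[P1,P2,P4,P5] Q2=[]
t=14-16: P3@Q0 runs 2, rem=7, I/O yield, promote→Q0. Q0=[P3] Q1=[P1,P2,P4,P5] Q2=[]
t=16-18: P3@Q0 runs 2, rem=5, I/O yield, promote→Q0. Q0=[P3] Q1=[P1,P2,P4,P5] Q2=[]
t=18-20: P3@Q0 runs 2, rem=3, I/O yield, promote→Q0. Q0=[P3] Q1=[P1,P2,P4,P5] Q2=[]
t=20-22: P3@Q0 runs 2, rem=1, I/O yield, promote→Q0. Q0=[P3] Q1=[P1,P2,P4,P5] Q2=[]
t=22-23: P3@Q0 runs 1, rem=0, completes. Q0=[] Q1=[P1,P2,P4,P5] Q2=[]
t=23-25: P1@Q1 runs 2, rem=0, completes. Q0=[] Q1=[P2,P4,P5] Q2=[]
t=25-29: P2@Q1 runs 4, rem=6, quantum used, demote→Q2. Q0=[] Q1=[P4,P5] Q2=[P2]
t=29-33: P4@Q1 runs 4, rem=3, quantum used, demote→Q2. Q0=[] Q1=[P5] Q2=[P2,P4]
t=33-37: P5@Q1 runs 4, rem=0, completes. Q0=[] Q1=[] Q2=[P2,P4]
t=37-43: P2@Q2 runs 6, rem=0, completes. Q0=[] Q1=[] Q2=[P4]
t=43-46: P4@Q2 runs 3, rem=0, completes. Q0=[] Q1=[] Q2=[]

Answer: P3,P1,P5,P2,P4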